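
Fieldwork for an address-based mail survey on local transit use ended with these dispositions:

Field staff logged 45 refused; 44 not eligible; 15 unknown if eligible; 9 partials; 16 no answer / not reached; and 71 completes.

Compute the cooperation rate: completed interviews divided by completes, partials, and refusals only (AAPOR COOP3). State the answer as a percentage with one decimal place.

Top = 71
Base = 71 + 9 + 45 = 125
COOP3 = 71 / 125 = 0.5680

56.8%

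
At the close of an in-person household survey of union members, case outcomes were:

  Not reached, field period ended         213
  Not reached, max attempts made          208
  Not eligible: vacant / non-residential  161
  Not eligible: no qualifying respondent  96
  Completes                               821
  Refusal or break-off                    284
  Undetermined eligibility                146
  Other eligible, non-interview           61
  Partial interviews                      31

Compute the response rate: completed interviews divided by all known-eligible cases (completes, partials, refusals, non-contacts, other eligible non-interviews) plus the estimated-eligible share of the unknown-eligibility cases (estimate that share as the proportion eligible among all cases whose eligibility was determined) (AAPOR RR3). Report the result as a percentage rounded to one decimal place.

47.1%

No answer / not reached = 213 + 208 = 421
Ineligible = 96 + 161 = 257
Num: 821
Known eligible: 821 + 31 + 284 + 421 + 61 = 1618
e = 1618 / (1618 + 257) = 1618 / 1875 = 0.8629
Estimated eligible among unknowns: 0.8629 × 146 = 125.98
Denom: 1618 + 125.98 = 1743.98
RR3 = 821 / 1743.98 = 0.4708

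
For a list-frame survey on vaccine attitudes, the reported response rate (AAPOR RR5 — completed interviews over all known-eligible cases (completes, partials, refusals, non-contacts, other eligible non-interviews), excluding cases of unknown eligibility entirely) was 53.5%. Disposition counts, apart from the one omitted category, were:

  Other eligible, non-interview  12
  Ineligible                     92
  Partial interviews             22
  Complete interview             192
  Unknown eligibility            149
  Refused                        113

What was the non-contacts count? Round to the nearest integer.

20

RR5 = 192 / D = 0.535
D = 192 / 0.535 = 358.9
Remaining denominator categories sum to 339
non-contacts = 358.9 − 339 ≈ 20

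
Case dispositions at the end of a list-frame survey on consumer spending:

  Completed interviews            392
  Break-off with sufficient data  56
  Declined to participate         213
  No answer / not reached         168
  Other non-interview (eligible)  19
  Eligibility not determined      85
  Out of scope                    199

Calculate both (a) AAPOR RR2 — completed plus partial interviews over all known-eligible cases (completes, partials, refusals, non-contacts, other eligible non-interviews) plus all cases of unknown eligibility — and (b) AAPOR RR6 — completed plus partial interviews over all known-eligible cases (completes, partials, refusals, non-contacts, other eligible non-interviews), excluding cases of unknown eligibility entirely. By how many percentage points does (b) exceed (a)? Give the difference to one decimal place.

Top → 392 + 56 = 448
Denominator → 392 + 56 + 213 + 168 + 19 + 85 = 933
RR2 = 448 / 933 = 0.4802
Denominator → 392 + 56 + 213 + 168 + 19 = 848
RR6 = 448 / 848 = 0.5283
Difference = 52.83 − 48.02 = 4.81 percentage points

4.8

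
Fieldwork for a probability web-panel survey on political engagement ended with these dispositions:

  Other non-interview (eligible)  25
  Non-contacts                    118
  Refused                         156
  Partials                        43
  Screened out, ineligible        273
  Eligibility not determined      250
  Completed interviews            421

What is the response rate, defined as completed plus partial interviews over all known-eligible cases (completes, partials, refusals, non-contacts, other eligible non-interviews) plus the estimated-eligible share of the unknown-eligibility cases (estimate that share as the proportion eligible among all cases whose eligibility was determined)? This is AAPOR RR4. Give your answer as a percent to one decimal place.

49.0%

Num → 421 + 43 = 464
Known eligible → 421 + 43 + 156 + 118 + 25 = 763
e = 763 / (763 + 273) = 763 / 1036 = 0.7365
Estimated eligible among unknowns → 0.7365 × 250 = 184.12
Denominator → 763 + 184.12 = 947.12
RR4 = 464 / 947.12 = 0.4899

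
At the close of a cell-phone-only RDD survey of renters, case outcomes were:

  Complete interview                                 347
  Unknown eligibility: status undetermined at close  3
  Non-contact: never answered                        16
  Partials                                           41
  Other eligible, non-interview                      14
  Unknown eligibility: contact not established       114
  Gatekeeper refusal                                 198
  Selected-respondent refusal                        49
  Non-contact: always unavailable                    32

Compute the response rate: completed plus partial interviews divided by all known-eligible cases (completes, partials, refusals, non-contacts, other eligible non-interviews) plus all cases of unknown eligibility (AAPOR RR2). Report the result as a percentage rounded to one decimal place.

Declined to participate = 198 + 49 = 247
No answer / not reached = 16 + 32 = 48
Unknown if eligible = 114 + 3 = 117
Num → 347 + 41 = 388
Base → 347 + 41 + 247 + 48 + 14 + 117 = 814
RR2 = 388 / 814 = 0.4767

47.7%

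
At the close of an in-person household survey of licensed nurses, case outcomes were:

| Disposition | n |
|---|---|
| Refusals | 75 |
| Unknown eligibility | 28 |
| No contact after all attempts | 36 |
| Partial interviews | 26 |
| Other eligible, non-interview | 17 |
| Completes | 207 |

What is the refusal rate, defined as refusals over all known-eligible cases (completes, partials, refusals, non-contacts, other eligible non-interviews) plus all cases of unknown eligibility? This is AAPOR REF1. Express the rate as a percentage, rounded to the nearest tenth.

Top: 75
Denom: 207 + 26 + 75 + 36 + 17 + 28 = 389
REF1 = 75 / 389 = 0.1928

19.3%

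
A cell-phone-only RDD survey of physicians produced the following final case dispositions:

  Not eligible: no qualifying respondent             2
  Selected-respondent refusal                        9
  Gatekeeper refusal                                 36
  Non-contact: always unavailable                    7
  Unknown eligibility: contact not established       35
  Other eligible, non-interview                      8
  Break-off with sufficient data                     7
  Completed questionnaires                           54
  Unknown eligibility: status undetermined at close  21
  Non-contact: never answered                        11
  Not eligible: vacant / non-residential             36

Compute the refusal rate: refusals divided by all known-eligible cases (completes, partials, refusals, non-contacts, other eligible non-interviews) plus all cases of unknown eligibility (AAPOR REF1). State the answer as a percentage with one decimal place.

Refused = 36 + 9 = 45
Never reached = 11 + 7 = 18
Eligibility not determined = 35 + 21 = 56
Screened out, ineligible = 2 + 36 = 38
Num: 45
Denom: 54 + 7 + 45 + 18 + 8 + 56 = 188
REF1 = 45 / 188 = 0.2394

23.9%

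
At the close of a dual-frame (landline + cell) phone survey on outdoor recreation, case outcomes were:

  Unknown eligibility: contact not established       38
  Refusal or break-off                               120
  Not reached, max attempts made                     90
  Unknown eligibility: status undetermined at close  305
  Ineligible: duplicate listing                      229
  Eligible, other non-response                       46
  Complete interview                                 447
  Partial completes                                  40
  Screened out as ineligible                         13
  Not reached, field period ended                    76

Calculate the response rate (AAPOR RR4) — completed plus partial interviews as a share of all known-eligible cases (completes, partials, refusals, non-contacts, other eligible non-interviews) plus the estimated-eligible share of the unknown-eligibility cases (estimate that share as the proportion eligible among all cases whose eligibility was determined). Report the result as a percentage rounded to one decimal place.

No answer / not reached = 76 + 90 = 166
Unknown if eligible = 38 + 305 = 343
Ineligible = 13 + 229 = 242
Top → 447 + 40 = 487
Determined eligible → 447 + 40 + 120 + 166 + 46 = 819
e = 819 / (819 + 242) = 819 / 1061 = 0.7719
Estimated eligible among unknowns → 0.7719 × 343 = 264.76
Base → 819 + 264.76 = 1083.76
RR4 = 487 / 1083.76 = 0.4494

44.9%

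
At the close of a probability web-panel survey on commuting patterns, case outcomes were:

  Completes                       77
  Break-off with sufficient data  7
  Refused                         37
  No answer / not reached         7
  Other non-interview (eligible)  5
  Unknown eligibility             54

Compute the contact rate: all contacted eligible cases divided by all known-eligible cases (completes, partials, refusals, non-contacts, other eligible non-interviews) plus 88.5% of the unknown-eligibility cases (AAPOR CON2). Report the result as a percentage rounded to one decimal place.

69.7%

Top = 77 + 7 + 37 + 5 = 126
Eligible (known) = 77 + 7 + 37 + 7 + 5 = 133
e × U = 0.8850 × 54 = 47.79
Denominator = 133 + 47.79 = 180.79
CON2 = 126 / 180.79 = 0.6969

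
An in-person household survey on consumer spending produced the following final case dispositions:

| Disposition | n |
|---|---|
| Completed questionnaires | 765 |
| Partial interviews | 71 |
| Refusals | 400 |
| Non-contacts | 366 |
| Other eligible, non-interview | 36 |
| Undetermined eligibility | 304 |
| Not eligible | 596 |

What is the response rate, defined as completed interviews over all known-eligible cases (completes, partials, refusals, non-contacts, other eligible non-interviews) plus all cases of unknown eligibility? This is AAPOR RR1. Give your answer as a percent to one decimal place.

39.4%

Numerator → 765
Denominator → 765 + 71 + 400 + 366 + 36 + 304 = 1942
RR1 = 765 / 1942 = 0.3939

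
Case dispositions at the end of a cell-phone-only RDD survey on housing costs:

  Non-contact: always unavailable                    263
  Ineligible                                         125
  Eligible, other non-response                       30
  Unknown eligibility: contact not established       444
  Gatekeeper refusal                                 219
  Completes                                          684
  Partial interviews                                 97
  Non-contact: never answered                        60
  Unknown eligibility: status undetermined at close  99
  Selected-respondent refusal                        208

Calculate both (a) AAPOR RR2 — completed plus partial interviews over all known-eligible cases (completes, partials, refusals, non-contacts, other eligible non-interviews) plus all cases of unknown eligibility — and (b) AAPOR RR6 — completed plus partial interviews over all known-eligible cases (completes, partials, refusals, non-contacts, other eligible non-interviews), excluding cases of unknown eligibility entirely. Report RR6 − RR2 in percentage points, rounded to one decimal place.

Declined to participate = 219 + 208 = 427
Never reached = 60 + 263 = 323
Undetermined eligibility = 444 + 99 = 543
Num → 684 + 97 = 781
Denominator → 684 + 97 + 427 + 323 + 30 + 543 = 2104
RR2 = 781 / 2104 = 0.3712
Denominator → 684 + 97 + 427 + 323 + 30 = 1561
RR6 = 781 / 1561 = 0.5003
Difference = 50.03 − 37.12 = 12.91 percentage points

12.9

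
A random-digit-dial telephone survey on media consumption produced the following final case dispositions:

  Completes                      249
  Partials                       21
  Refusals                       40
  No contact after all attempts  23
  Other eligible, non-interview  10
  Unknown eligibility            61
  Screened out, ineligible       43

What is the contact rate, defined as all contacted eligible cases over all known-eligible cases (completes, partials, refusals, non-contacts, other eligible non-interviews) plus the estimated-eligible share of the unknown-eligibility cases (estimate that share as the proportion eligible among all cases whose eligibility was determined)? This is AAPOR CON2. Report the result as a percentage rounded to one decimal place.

Num: 249 + 21 + 40 + 10 = 320
Eligible (known): 249 + 21 + 40 + 23 + 10 = 343
e = 343 / (343 + 43) = 343 / 386 = 0.8886
Eligible share of unknowns: 0.8886 × 61 = 54.20
Denominator: 343 + 54.20 = 397.20
CON2 = 320 / 397.20 = 0.8056

80.6%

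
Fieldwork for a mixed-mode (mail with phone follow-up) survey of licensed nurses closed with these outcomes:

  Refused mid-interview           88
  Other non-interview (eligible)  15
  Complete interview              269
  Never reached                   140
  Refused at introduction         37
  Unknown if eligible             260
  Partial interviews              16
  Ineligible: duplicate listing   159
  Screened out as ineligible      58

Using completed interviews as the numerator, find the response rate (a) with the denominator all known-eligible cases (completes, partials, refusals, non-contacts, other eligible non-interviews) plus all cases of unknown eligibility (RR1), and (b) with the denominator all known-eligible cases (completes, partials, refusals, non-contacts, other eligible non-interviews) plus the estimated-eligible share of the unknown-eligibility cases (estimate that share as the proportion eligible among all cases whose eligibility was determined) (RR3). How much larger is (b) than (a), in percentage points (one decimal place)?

3.1

Declined to participate = 37 + 88 = 125
Not eligible = 58 + 159 = 217
Top → 269
Denominator → 269 + 16 + 125 + 140 + 15 + 260 = 825
RR1 = 269 / 825 = 0.3261
Known eligible → 269 + 16 + 125 + 140 + 15 = 565
e = 565 / (565 + 217) = 565 / 782 = 0.7225
Estimated eligible among unknowns → 0.7225 × 260 = 187.85
Denominator → 565 + 187.85 = 752.85
RR3 = 269 / 752.85 = 0.3573
Difference = 35.73 − 32.61 = 3.12 percentage points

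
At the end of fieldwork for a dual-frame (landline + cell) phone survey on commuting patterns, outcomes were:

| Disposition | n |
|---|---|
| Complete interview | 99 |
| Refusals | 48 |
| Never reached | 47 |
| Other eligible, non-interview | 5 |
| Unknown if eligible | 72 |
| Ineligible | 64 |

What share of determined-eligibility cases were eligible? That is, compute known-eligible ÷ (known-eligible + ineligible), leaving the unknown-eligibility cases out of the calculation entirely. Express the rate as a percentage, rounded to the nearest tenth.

75.7%

Known eligible = 99 + 48 + 47 + 5 = 199
e = 199 / (199 + 64) = 199 / 263 = 0.7567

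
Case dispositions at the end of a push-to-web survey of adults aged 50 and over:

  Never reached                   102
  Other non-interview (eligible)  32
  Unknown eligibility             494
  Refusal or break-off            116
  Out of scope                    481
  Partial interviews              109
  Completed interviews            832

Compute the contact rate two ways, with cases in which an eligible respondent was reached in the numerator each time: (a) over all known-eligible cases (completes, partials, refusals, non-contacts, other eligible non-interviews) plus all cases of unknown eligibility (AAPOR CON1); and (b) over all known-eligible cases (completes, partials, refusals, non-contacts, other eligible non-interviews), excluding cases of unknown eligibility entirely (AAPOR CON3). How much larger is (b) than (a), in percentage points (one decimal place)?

Top → 832 + 109 + 116 + 32 = 1089
Base → 832 + 109 + 116 + 102 + 32 + 494 = 1685
CON1 = 1089 / 1685 = 0.6463
Base → 832 + 109 + 116 + 102 + 32 = 1191
CON3 = 1089 / 1191 = 0.9144
Difference = 91.44 − 64.63 = 26.81 percentage points

26.8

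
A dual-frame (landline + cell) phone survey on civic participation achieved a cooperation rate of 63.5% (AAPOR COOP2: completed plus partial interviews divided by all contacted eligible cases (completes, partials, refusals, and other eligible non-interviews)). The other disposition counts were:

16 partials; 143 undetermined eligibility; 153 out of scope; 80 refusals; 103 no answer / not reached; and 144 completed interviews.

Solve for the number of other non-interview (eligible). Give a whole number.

Numerator → 144 + 16 = 160
COOP2 = 160 / D = 0.635
D = 160 / 0.635 = 252.0
Rest of base = 240
other non-interview (eligible) = 252.0 − 240 ≈ 12

12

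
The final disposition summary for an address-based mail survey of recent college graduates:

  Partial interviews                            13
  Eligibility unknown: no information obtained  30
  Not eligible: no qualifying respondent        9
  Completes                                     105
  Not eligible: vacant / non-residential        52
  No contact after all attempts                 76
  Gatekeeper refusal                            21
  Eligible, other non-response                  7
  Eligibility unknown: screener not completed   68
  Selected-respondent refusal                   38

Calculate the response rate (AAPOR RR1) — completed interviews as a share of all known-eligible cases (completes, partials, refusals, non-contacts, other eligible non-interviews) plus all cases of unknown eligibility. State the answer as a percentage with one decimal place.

29.3%

Refused = 21 + 38 = 59
Eligibility not determined = 68 + 30 = 98
Out of scope = 9 + 52 = 61
Num = 105
Denom = 105 + 13 + 59 + 76 + 7 + 98 = 358
RR1 = 105 / 358 = 0.2933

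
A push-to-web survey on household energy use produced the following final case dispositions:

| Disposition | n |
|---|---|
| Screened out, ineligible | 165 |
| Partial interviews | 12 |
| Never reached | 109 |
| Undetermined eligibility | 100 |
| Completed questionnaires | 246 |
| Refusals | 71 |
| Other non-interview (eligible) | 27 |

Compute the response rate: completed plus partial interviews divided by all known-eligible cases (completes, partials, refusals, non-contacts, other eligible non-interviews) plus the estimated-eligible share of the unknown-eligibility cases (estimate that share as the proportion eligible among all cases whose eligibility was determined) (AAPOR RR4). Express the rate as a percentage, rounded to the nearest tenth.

47.9%

Num: 246 + 12 = 258
Eligible (known): 246 + 12 + 71 + 109 + 27 = 465
e = 465 / (465 + 165) = 465 / 630 = 0.7381
Eligible share of unknowns: 0.7381 × 100 = 73.81
Base: 465 + 73.81 = 538.81
RR4 = 258 / 538.81 = 0.4788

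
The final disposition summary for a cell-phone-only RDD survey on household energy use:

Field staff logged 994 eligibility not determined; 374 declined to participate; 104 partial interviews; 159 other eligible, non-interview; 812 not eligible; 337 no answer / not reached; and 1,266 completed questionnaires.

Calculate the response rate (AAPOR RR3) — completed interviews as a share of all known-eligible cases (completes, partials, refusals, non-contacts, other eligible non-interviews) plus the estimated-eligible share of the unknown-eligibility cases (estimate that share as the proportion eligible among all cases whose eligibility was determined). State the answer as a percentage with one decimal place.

Numerator = 1266
Determined eligible = 1266 + 104 + 374 + 337 + 159 = 2240
e = 2240 / (2240 + 812) = 2240 / 3052 = 0.7339
e × U = 0.7339 × 994 = 729.50
Denom = 2240 + 729.50 = 2969.50
RR3 = 1266 / 2969.50 = 0.4263

42.6%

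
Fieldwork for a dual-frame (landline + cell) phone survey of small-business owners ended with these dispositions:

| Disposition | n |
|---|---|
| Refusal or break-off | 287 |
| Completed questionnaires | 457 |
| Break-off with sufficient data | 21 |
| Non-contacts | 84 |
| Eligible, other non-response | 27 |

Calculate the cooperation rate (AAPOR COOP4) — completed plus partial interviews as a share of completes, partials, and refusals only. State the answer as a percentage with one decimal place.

62.5%

Numerator = 457 + 21 = 478
Denominator = 457 + 21 + 287 = 765
COOP4 = 478 / 765 = 0.6248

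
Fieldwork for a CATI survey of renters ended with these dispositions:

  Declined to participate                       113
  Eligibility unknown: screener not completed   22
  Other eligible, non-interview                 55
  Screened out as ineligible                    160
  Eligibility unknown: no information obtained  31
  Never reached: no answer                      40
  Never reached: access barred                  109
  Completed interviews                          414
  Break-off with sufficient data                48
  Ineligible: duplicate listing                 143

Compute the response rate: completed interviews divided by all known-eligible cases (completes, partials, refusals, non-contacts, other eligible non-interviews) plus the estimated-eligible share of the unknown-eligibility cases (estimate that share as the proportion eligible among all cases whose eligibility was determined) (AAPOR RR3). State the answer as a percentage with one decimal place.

50.7%

Non-contacts = 40 + 109 = 149
Unknown if eligible = 22 + 31 = 53
Ineligible = 160 + 143 = 303
Num: 414
Known eligible: 414 + 48 + 113 + 149 + 55 = 779
e = 779 / (779 + 303) = 779 / 1082 = 0.7200
Eligible share of unknowns: 0.7200 × 53 = 38.16
Base: 779 + 38.16 = 817.16
RR3 = 414 / 817.16 = 0.5066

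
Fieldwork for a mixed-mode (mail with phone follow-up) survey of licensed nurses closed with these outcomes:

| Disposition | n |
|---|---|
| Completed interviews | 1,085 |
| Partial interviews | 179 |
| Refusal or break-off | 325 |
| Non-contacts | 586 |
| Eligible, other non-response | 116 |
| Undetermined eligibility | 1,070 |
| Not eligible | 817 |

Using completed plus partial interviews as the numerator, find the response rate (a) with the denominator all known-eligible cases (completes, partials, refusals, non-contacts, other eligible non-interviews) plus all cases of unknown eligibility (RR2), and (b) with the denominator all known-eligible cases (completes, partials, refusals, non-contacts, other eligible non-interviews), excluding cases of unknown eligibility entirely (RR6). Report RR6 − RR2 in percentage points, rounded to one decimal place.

17.6

Top = 1085 + 179 = 1264
Base = 1085 + 179 + 325 + 586 + 116 + 1070 = 3361
RR2 = 1264 / 3361 = 0.3761
Base = 1085 + 179 + 325 + 586 + 116 = 2291
RR6 = 1264 / 2291 = 0.5517
Difference = 55.17 − 37.61 = 17.56 percentage points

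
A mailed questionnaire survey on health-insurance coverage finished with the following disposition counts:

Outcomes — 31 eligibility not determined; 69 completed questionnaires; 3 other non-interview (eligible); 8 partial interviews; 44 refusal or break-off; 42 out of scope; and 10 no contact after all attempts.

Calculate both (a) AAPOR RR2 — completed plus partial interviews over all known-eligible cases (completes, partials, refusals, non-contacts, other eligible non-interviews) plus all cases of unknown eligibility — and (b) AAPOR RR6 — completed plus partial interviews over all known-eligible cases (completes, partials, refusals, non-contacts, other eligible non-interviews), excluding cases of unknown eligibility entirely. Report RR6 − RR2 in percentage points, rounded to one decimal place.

10.8

Top = 69 + 8 = 77
Denominator = 69 + 8 + 44 + 10 + 3 + 31 = 165
RR2 = 77 / 165 = 0.4667
Denominator = 69 + 8 + 44 + 10 + 3 = 134
RR6 = 77 / 134 = 0.5746
Difference = 57.46 − 46.67 = 10.79 percentage points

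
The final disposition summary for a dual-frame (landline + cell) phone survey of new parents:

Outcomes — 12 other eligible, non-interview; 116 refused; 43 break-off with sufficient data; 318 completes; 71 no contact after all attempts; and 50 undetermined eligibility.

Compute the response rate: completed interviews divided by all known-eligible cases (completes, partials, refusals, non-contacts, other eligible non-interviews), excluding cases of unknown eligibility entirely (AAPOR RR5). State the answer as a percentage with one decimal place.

Numerator: 318
Denominator: 318 + 43 + 116 + 71 + 12 = 560
RR5 = 318 / 560 = 0.5679

56.8%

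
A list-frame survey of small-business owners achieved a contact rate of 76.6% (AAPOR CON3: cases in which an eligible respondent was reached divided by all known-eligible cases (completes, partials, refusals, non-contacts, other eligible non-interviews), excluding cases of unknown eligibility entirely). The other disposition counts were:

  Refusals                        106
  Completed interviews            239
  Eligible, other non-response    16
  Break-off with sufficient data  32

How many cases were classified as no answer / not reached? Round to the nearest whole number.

120

Num = 239 + 32 + 106 + 16 = 393
CON3 = 393 / D = 0.766
D = 393 / 0.766 = 513.1
Remaining denominator categories sum to 393
no answer / not reached = 513.1 − 393 ≈ 120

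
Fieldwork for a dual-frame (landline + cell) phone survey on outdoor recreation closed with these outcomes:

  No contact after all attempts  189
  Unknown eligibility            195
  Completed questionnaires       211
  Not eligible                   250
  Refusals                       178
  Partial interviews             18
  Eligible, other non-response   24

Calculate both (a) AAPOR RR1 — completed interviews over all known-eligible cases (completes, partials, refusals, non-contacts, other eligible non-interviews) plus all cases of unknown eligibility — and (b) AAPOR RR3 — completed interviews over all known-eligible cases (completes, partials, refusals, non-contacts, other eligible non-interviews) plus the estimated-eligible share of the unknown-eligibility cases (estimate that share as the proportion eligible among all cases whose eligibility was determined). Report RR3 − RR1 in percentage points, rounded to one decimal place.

1.9

Numerator: 211
Denom: 211 + 18 + 178 + 189 + 24 + 195 = 815
RR1 = 211 / 815 = 0.2589
Eligible (known): 211 + 18 + 178 + 189 + 24 = 620
e = 620 / (620 + 250) = 620 / 870 = 0.7126
e × U: 0.7126 × 195 = 138.96
Denom: 620 + 138.96 = 758.96
RR3 = 211 / 758.96 = 0.2780
Difference = 27.80 − 25.89 = 1.91 percentage points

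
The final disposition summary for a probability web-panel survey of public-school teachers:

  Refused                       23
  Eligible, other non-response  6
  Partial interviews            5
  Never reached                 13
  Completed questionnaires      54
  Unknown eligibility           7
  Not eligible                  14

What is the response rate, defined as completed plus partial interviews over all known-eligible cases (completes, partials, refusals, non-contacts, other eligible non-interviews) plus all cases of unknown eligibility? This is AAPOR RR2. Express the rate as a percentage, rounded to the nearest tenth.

Num = 54 + 5 = 59
Denominator = 54 + 5 + 23 + 13 + 6 + 7 = 108
RR2 = 59 / 108 = 0.5463

54.6%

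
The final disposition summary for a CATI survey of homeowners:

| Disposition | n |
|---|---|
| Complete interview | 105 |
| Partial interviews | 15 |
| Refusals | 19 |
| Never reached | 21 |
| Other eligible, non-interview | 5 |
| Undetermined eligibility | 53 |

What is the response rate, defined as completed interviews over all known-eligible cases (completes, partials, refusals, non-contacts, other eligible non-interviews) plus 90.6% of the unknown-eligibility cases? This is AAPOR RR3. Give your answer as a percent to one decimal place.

49.3%

Top → 105
Determined eligible → 105 + 15 + 19 + 21 + 5 = 165
Eligible share of unknowns → 0.9060 × 53 = 48.02
Denominator → 165 + 48.02 = 213.02
RR3 = 105 / 213.02 = 0.4929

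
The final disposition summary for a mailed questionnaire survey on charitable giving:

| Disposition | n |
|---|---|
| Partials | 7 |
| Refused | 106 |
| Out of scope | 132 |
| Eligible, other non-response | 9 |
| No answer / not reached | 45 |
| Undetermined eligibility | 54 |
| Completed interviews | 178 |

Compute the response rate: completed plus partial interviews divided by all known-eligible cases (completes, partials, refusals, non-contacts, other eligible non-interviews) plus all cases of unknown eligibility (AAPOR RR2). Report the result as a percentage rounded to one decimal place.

46.4%

Top: 178 + 7 = 185
Denom: 178 + 7 + 106 + 45 + 9 + 54 = 399
RR2 = 185 / 399 = 0.4637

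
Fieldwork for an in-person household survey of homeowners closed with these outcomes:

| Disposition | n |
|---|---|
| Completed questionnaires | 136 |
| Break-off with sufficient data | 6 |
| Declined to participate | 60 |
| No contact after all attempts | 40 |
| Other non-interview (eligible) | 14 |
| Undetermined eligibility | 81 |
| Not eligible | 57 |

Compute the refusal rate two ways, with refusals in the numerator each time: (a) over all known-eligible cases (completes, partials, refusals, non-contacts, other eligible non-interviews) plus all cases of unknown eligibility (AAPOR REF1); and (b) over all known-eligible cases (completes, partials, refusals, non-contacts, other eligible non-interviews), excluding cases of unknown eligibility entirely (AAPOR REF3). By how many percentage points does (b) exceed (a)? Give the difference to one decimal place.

Num: 60
Denom: 136 + 6 + 60 + 40 + 14 + 81 = 337
REF1 = 60 / 337 = 0.1780
Denom: 136 + 6 + 60 + 40 + 14 = 256
REF3 = 60 / 256 = 0.2344
Difference = 23.44 − 17.80 = 5.64 percentage points

5.6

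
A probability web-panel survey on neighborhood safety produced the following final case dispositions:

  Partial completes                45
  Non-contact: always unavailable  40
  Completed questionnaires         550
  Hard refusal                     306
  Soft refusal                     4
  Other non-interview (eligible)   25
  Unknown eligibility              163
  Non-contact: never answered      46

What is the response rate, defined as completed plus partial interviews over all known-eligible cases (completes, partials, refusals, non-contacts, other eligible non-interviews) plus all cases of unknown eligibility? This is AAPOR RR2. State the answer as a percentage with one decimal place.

Refusals = 306 + 4 = 310
Never reached = 46 + 40 = 86
Top → 550 + 45 = 595
Denom → 550 + 45 + 310 + 86 + 25 + 163 = 1179
RR2 = 595 / 1179 = 0.5047

50.5%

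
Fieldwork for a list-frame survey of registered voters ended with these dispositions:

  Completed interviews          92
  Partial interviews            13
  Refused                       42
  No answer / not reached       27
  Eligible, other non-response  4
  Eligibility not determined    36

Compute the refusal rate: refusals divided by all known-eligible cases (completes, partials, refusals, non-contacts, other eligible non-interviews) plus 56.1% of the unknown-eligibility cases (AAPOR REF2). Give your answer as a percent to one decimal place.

21.2%

Num = 42
Known eligible = 92 + 13 + 42 + 27 + 4 = 178
Eligible share of unknowns = 0.5610 × 36 = 20.20
Denom = 178 + 20.20 = 198.20
REF2 = 42 / 198.20 = 0.2119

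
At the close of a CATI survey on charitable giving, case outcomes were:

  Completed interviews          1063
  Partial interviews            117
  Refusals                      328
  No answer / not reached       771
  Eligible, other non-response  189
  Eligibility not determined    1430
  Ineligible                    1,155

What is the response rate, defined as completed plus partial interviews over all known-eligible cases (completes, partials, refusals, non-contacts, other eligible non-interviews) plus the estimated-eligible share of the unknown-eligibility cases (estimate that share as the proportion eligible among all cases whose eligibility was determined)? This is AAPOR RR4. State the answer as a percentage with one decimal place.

34.3%

Numerator: 1063 + 117 = 1180
Determined eligible: 1063 + 117 + 328 + 771 + 189 = 2468
e = 2468 / (2468 + 1155) = 2468 / 3623 = 0.6812
e × U: 0.6812 × 1430 = 974.12
Denominator: 2468 + 974.12 = 3442.12
RR4 = 1180 / 3442.12 = 0.3428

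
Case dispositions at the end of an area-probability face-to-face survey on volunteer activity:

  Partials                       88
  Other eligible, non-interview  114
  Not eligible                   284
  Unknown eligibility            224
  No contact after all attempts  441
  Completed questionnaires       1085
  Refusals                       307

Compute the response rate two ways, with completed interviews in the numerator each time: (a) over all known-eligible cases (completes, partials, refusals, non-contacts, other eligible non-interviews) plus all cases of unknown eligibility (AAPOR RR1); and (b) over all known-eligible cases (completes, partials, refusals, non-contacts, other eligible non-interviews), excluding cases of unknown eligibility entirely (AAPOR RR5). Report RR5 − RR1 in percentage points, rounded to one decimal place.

5.3

Top → 1085
Denom → 1085 + 88 + 307 + 441 + 114 + 224 = 2259
RR1 = 1085 / 2259 = 0.4803
Denom → 1085 + 88 + 307 + 441 + 114 = 2035
RR5 = 1085 / 2035 = 0.5332
Difference = 53.32 − 48.03 = 5.29 percentage points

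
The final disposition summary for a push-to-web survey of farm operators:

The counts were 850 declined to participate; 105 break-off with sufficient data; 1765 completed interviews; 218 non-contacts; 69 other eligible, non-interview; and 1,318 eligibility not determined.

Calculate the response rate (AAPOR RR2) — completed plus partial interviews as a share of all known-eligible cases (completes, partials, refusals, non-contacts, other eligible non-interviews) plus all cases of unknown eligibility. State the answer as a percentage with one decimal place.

43.2%

Num → 1765 + 105 = 1870
Base → 1765 + 105 + 850 + 218 + 69 + 1318 = 4325
RR2 = 1870 / 4325 = 0.4324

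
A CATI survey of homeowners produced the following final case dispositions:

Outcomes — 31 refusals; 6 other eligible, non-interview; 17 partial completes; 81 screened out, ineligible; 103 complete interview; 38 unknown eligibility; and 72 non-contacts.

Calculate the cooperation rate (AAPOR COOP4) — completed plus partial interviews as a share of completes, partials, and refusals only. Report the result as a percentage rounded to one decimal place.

79.5%

Top = 103 + 17 = 120
Base = 103 + 17 + 31 = 151
COOP4 = 120 / 151 = 0.7947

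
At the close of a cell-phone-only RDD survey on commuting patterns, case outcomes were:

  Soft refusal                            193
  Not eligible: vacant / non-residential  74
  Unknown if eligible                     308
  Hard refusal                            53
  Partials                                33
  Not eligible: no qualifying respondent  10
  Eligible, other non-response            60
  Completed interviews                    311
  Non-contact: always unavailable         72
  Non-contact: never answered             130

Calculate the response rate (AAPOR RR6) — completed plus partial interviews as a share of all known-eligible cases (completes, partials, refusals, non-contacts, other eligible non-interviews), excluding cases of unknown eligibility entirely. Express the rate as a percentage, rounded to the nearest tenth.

Declined to participate = 53 + 193 = 246
Never reached = 130 + 72 = 202
Out of scope = 10 + 74 = 84
Top = 311 + 33 = 344
Denom = 311 + 33 + 246 + 202 + 60 = 852
RR6 = 344 / 852 = 0.4038

40.4%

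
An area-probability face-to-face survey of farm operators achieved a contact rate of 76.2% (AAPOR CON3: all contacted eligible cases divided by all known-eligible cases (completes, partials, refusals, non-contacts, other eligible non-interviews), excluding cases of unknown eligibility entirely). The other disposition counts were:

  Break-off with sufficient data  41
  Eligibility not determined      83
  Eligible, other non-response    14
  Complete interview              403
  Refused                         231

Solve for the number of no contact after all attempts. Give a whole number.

Num: 403 + 41 + 231 + 14 = 689
CON3 = 689 / D = 0.762
D = 689 / 0.762 = 904.2
Rest of base = 689
no contact after all attempts = 904.2 − 689 ≈ 215

215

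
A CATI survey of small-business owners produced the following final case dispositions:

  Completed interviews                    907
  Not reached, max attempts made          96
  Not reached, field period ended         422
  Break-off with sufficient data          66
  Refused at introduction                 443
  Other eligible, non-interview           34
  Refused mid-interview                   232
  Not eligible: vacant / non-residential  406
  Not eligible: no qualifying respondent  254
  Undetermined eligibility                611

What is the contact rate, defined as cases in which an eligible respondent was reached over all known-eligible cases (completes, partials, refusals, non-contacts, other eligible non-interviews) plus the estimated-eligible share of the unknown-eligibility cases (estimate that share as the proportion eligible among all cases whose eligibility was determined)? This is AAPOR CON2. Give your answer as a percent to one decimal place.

Declined to participate = 443 + 232 = 675
No answer / not reached = 422 + 96 = 518
Out of scope = 254 + 406 = 660
Numerator: 907 + 66 + 675 + 34 = 1682
Known eligible: 907 + 66 + 675 + 518 + 34 = 2200
e = 2200 / (2200 + 660) = 2200 / 2860 = 0.7692
Estimated eligible among unknowns: 0.7692 × 611 = 469.98
Denom: 2200 + 469.98 = 2669.98
CON2 = 1682 / 2669.98 = 0.6300

63.0%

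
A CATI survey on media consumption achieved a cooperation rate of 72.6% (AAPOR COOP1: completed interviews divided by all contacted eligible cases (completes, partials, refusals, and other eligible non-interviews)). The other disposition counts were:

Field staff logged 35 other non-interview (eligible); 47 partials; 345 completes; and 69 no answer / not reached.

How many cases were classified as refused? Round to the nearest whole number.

48

COOP1 = 345 / D = 0.726
D = 345 / 0.726 = 475.2
Remaining denominator categories sum to 427
refused = 475.2 − 427 ≈ 48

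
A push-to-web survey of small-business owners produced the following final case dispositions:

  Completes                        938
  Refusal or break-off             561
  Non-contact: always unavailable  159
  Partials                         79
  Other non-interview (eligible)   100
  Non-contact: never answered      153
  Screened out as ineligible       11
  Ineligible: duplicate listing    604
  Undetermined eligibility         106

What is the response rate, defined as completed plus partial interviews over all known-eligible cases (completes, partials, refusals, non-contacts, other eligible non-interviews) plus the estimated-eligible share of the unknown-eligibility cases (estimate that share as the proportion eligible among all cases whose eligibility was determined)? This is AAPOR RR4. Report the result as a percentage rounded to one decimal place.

No contact after all attempts = 153 + 159 = 312
Screened out, ineligible = 11 + 604 = 615
Top → 938 + 79 = 1017
Eligible (known) → 938 + 79 + 561 + 312 + 100 = 1990
e = 1990 / (1990 + 615) = 1990 / 2605 = 0.7639
Estimated eligible among unknowns → 0.7639 × 106 = 80.97
Denominator → 1990 + 80.97 = 2070.97
RR4 = 1017 / 2070.97 = 0.4911

49.1%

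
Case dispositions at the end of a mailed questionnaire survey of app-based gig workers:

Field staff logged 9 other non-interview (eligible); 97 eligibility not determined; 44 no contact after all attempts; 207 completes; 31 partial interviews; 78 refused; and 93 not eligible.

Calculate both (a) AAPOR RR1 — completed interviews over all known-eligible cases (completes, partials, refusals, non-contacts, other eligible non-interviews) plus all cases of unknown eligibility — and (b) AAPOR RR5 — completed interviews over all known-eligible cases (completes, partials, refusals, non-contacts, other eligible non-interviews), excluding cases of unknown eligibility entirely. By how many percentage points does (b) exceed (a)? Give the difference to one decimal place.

Top: 207
Denom: 207 + 31 + 78 + 44 + 9 + 97 = 466
RR1 = 207 / 466 = 0.4442
Denom: 207 + 31 + 78 + 44 + 9 = 369
RR5 = 207 / 369 = 0.5610
Difference = 56.10 − 44.42 = 11.68 percentage points

11.7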